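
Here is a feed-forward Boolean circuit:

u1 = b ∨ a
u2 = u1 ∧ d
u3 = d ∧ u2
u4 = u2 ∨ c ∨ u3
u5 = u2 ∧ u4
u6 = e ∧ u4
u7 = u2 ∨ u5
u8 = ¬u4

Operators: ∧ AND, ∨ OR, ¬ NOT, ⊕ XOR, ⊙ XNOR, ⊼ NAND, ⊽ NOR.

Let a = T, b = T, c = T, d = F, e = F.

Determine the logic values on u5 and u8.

u1 = b OR a = T OR T = T
u2 = u1 AND d = T AND F = F
u3 = d AND u2 = F AND F = F
u4 = u2 OR c OR u3 = F OR T OR F = T
u5 = u2 AND u4 = F AND T = F
u8 = NOT u4 = NOT T = F

u5 = F, u8 = F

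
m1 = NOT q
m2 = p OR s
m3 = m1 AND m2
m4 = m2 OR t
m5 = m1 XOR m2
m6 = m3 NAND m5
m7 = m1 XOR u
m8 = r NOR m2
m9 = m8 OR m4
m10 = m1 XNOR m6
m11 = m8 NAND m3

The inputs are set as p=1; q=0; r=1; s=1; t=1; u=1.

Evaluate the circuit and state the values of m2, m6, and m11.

m2 = 1; m6 = 1; m11 = 1

m1 = NOT q = NOT 0 = 1
m2 = p OR s = 1 OR 1 = 1
m3 = m1 AND m2 = 1 AND 1 = 1
m5 = m1 XOR m2 = 1 XOR 1 = 0
m6 = m3 NAND m5 = 1 NAND 0 = 1
m8 = r NOR m2 = 1 NOR 1 = 0
m11 = m8 NAND m3 = 0 NAND 1 = 1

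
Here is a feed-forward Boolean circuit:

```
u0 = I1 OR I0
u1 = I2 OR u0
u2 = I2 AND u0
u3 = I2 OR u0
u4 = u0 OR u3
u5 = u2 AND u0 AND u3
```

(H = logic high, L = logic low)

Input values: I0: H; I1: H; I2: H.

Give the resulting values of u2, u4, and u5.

u0 = I1 OR I0 = H OR H = H
u2 = I2 AND u0 = H AND H = H
u3 = I2 OR u0 = H OR H = H
u4 = u0 OR u3 = H OR H = H
u5 = u2 AND u0 AND u3 = H AND H AND H = H

u2 = H, u4 = H, u5 = H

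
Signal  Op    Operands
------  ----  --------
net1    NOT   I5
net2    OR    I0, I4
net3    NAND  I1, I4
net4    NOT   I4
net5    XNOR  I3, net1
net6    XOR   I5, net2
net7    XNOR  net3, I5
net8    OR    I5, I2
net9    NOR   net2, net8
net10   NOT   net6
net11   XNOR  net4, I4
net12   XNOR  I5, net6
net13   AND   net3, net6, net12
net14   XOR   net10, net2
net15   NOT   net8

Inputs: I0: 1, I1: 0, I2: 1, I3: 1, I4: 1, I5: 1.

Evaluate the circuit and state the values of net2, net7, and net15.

net2 = 1  net7 = 1  net15 = 0

net2 = I0 OR I4 = 1 OR 1 = 1
net3 = I1 NAND I4 = 0 NAND 1 = 1
net7 = net3 XNOR I5 = 1 XNOR 1 = 1
net8 = I5 OR I2 = 1 OR 1 = 1
net15 = NOT net8 = NOT 1 = 0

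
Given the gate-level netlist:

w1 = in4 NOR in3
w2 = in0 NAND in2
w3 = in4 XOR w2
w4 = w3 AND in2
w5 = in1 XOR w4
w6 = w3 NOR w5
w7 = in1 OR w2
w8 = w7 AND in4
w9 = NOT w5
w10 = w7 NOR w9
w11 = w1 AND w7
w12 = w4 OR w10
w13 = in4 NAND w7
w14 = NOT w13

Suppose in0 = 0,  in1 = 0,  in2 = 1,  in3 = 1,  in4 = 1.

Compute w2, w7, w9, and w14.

w2 = in0 NAND in2 = 0 NAND 1 = 1
w3 = in4 XOR w2 = 1 XOR 1 = 0
w4 = w3 AND in2 = 0 AND 1 = 0
w5 = in1 XOR w4 = 0 XOR 0 = 0
w7 = in1 OR w2 = 0 OR 1 = 1
w9 = NOT w5 = NOT 0 = 1
w13 = in4 NAND w7 = 1 NAND 1 = 0
w14 = NOT w13 = NOT 0 = 1

w2 = 1, w7 = 1, w9 = 1, w14 = 1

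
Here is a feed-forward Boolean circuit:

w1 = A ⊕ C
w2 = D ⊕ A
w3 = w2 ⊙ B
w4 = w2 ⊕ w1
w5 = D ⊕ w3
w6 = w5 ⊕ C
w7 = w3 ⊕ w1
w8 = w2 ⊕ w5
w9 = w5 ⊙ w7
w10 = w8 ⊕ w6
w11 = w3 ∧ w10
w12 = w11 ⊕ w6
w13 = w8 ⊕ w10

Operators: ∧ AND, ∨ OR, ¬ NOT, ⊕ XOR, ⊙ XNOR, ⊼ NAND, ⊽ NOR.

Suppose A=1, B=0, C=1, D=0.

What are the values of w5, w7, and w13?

w1 = A XOR C = 1 XOR 1 = 0
w2 = D XOR A = 0 XOR 1 = 1
w3 = w2 XNOR B = 1 XNOR 0 = 0
w5 = D XOR w3 = 0 XOR 0 = 0
w6 = w5 XOR C = 0 XOR 1 = 1
w7 = w3 XOR w1 = 0 XOR 0 = 0
w8 = w2 XOR w5 = 1 XOR 0 = 1
w10 = w8 XOR w6 = 1 XOR 1 = 0
w13 = w8 XOR w10 = 1 XOR 0 = 1

w5 = 0, w7 = 0, w13 = 1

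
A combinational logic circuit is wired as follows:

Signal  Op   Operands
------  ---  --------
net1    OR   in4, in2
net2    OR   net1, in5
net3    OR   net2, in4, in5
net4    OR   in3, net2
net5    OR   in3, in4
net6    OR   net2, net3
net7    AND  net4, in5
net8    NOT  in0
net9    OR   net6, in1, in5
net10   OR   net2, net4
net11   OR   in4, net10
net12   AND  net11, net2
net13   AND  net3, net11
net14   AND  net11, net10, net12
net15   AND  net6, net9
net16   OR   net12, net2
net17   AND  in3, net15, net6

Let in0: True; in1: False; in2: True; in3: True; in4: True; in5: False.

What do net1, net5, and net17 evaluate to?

net1 = True, net5 = True, net17 = True

net1 = in4 OR in2 = True OR True = True
net2 = net1 OR in5 = True OR False = True
net3 = net2 OR in4 OR in5 = True OR True OR False = True
net5 = in3 OR in4 = True OR True = True
net6 = net2 OR net3 = True OR True = True
net9 = net6 OR in1 OR in5 = True OR False OR False = True
net15 = net6 AND net9 = True AND True = True
net17 = in3 AND net15 AND net6 = True AND True AND True = True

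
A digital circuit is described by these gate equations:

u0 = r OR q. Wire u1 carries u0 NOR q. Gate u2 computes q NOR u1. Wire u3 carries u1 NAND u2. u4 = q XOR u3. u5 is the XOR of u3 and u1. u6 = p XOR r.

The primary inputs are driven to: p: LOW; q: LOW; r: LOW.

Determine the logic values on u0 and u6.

u0 = LOW; u6 = LOW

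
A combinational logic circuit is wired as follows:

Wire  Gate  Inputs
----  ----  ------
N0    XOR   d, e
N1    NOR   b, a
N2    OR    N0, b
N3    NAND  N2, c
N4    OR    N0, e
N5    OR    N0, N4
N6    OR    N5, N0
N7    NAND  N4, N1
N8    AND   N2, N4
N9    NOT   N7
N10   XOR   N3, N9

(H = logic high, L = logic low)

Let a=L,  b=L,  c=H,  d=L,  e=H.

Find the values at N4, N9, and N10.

N4 = H, N9 = H, N10 = H

N0 = d XOR e = L XOR H = H
N1 = b NOR a = L NOR L = H
N2 = N0 OR b = H OR L = H
N3 = N2 NAND c = H NAND H = L
N4 = N0 OR e = H OR H = H
N7 = N4 NAND N1 = H NAND H = L
N9 = NOT N7 = NOT L = H
N10 = N3 XOR N9 = L XOR H = H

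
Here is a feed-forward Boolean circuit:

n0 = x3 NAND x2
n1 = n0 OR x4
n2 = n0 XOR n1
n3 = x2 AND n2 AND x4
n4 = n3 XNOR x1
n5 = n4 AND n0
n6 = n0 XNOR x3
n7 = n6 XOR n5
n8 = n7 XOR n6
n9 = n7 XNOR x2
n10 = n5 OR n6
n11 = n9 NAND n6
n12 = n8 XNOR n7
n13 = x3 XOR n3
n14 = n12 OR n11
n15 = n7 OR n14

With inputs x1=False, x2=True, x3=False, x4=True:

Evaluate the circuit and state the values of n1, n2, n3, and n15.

n1 = True  n2 = False  n3 = False  n15 = True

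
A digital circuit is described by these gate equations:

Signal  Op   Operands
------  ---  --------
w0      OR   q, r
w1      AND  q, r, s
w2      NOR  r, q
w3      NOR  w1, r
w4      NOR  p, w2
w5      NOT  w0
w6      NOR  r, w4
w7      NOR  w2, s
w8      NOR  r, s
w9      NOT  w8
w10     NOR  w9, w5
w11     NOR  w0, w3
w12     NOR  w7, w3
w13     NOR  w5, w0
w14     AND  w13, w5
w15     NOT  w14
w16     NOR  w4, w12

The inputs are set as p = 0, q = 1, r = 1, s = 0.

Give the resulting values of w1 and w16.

w1 = 0, w16 = 0

w1 = q AND r AND s = 1 AND 1 AND 0 = 0
w2 = r NOR q = 1 NOR 1 = 0
w3 = w1 NOR r = 0 NOR 1 = 0
w4 = p NOR w2 = 0 NOR 0 = 1
w7 = w2 NOR s = 0 NOR 0 = 1
w12 = w7 NOR w3 = 1 NOR 0 = 0
w16 = w4 NOR w12 = 1 NOR 0 = 0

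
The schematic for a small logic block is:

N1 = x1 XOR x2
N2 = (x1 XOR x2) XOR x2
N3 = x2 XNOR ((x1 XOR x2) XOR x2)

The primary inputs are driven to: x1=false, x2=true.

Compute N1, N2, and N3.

N1 = true; N2 = false; N3 = false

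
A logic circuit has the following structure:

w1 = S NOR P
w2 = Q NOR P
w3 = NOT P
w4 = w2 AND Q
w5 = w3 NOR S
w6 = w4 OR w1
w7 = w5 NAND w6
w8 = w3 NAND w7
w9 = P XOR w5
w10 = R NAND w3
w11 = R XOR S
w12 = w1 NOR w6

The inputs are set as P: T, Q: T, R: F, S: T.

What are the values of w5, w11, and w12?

w1 = S NOR P = T NOR T = F
w2 = Q NOR P = T NOR T = F
w3 = NOT P = NOT T = F
w4 = w2 AND Q = F AND T = F
w5 = w3 NOR S = F NOR T = F
w6 = w4 OR w1 = F OR F = F
w11 = R XOR S = F XOR T = T
w12 = w1 NOR w6 = F NOR F = T

w5 = F; w11 = T; w12 = T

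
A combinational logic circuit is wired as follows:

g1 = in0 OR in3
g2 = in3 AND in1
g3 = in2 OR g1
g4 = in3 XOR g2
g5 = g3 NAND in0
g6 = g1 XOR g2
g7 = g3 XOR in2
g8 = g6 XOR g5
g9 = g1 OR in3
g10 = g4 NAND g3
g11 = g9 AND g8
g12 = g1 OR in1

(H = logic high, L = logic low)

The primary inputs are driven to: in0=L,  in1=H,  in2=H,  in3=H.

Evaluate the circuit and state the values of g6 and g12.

g6 = L, g12 = H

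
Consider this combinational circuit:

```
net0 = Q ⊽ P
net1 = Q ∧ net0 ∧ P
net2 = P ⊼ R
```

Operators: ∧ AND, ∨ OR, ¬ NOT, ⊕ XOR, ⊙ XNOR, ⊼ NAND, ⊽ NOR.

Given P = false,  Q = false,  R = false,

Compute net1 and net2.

net1 = false, net2 = true

net0 = Q NOR P = false NOR false = true
net1 = Q AND net0 AND P = false AND true AND false = false
net2 = P NAND R = false NAND false = true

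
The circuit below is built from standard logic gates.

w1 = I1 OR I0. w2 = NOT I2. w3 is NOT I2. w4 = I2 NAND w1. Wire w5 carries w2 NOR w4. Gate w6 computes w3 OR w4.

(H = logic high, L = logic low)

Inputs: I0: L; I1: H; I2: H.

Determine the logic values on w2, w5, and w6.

w1 = I1 OR I0 = H OR L = H
w2 = NOT I2 = NOT H = L
w3 = NOT I2 = NOT H = L
w4 = I2 NAND w1 = H NAND H = L
w5 = w2 NOR w4 = L NOR L = H
w6 = w3 OR w4 = L OR L = L

w2 = L; w5 = H; w6 = L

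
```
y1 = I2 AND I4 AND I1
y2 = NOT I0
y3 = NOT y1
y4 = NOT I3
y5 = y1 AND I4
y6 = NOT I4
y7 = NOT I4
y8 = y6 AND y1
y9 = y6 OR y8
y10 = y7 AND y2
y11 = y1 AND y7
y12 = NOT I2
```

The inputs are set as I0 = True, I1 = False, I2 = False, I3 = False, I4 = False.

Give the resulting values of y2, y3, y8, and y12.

y2 = False, y3 = True, y8 = False, y12 = True

y1 = I2 AND I4 AND I1 = False AND False AND False = False
y2 = NOT I0 = NOT True = False
y3 = NOT y1 = NOT False = True
y6 = NOT I4 = NOT False = True
y8 = y6 AND y1 = True AND False = False
y12 = NOT I2 = NOT False = True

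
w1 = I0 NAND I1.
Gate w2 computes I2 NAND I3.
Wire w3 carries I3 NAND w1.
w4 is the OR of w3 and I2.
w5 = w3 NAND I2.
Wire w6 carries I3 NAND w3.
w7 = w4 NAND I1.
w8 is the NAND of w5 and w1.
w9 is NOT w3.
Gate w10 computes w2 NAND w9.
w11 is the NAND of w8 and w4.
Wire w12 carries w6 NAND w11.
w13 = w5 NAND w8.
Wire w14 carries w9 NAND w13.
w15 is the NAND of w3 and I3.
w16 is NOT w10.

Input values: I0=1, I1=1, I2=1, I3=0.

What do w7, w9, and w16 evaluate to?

w7 = 0  w9 = 0  w16 = 0

w1 = I0 NAND I1 = 1 NAND 1 = 0
w2 = I2 NAND I3 = 1 NAND 0 = 1
w3 = I3 NAND w1 = 0 NAND 0 = 1
w4 = w3 OR I2 = 1 OR 1 = 1
w7 = w4 NAND I1 = 1 NAND 1 = 0
w9 = NOT w3 = NOT 1 = 0
w10 = w2 NAND w9 = 1 NAND 0 = 1
w16 = NOT w10 = NOT 1 = 0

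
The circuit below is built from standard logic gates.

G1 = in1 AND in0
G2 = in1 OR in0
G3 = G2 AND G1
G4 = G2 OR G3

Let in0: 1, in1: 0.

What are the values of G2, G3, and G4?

G1 = in1 AND in0 = 0 AND 1 = 0
G2 = in1 OR in0 = 0 OR 1 = 1
G3 = G2 AND G1 = 1 AND 0 = 0
G4 = G2 OR G3 = 1 OR 0 = 1

G2 = 1, G3 = 0, G4 = 1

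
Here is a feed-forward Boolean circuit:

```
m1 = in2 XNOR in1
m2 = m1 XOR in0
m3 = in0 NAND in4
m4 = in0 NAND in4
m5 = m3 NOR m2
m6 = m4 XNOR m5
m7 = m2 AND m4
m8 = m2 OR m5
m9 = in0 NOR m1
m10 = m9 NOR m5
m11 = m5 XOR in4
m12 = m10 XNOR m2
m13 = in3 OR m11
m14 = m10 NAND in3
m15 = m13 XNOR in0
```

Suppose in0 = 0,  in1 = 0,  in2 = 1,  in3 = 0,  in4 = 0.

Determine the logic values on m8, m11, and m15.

m1 = in2 XNOR in1 = 1 XNOR 0 = 0
m2 = m1 XOR in0 = 0 XOR 0 = 0
m3 = in0 NAND in4 = 0 NAND 0 = 1
m5 = m3 NOR m2 = 1 NOR 0 = 0
m8 = m2 OR m5 = 0 OR 0 = 0
m11 = m5 XOR in4 = 0 XOR 0 = 0
m13 = in3 OR m11 = 0 OR 0 = 0
m15 = m13 XNOR in0 = 0 XNOR 0 = 1

m8 = 0; m11 = 0; m15 = 1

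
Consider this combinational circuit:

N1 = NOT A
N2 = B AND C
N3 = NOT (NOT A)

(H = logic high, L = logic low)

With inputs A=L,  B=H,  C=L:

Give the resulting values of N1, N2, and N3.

N1 = NOT L = H
N2 = H AND L = L
N3 = NOT (NOT L) = L

N1 = H; N2 = L; N3 = L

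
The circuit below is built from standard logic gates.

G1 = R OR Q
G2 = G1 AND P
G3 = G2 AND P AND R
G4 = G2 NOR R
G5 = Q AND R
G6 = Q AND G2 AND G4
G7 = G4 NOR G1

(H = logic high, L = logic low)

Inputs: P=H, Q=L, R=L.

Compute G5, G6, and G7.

G5 = L; G6 = L; G7 = L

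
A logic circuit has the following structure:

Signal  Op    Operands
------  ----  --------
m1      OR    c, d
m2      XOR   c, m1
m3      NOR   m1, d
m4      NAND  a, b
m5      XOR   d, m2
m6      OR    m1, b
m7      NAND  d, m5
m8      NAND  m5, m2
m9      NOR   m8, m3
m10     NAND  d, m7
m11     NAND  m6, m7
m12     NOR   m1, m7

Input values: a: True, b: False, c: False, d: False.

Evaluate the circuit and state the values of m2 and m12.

m2 = False  m12 = False

m1 = c OR d = False OR False = False
m2 = c XOR m1 = False XOR False = False
m5 = d XOR m2 = False XOR False = False
m7 = d NAND m5 = False NAND False = True
m12 = m1 NOR m7 = False NOR True = False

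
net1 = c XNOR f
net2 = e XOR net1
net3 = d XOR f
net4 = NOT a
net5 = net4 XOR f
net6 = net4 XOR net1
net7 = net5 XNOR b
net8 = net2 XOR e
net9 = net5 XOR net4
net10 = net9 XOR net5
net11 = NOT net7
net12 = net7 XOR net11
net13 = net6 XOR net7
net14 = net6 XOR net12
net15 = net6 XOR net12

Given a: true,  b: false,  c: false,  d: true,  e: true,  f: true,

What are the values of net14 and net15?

net14 = true, net15 = true

net1 = c XNOR f = false XNOR true = false
net4 = NOT a = NOT true = false
net5 = net4 XOR f = false XOR true = true
net6 = net4 XOR net1 = false XOR false = false
net7 = net5 XNOR b = true XNOR false = false
net11 = NOT net7 = NOT false = true
net12 = net7 XOR net11 = false XOR true = true
net14 = net6 XOR net12 = false XOR true = true
net15 = net6 XOR net12 = false XOR true = true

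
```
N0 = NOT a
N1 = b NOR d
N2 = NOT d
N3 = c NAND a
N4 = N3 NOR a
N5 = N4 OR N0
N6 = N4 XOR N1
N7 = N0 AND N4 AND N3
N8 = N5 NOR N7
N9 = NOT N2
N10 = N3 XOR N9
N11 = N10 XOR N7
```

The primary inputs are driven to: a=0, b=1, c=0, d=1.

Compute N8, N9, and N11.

N8 = 0, N9 = 1, N11 = 0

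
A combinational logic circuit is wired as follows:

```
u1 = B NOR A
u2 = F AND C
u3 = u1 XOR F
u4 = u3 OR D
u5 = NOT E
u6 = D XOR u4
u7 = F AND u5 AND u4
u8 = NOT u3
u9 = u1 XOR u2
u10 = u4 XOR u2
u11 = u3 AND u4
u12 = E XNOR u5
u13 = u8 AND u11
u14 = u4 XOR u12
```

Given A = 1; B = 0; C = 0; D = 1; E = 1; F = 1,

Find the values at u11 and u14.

u11 = 1; u14 = 1

u1 = B NOR A = 0 NOR 1 = 0
u3 = u1 XOR F = 0 XOR 1 = 1
u4 = u3 OR D = 1 OR 1 = 1
u5 = NOT E = NOT 1 = 0
u11 = u3 AND u4 = 1 AND 1 = 1
u12 = E XNOR u5 = 1 XNOR 0 = 0
u14 = u4 XOR u12 = 1 XOR 0 = 1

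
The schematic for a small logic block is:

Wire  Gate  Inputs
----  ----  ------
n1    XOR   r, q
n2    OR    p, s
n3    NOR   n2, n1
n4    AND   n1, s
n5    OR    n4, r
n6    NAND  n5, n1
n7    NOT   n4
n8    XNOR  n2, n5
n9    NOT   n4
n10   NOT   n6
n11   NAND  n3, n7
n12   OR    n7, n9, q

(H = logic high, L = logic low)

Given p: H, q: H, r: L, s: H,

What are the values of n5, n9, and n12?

n5 = H, n9 = L, n12 = H

n1 = r XOR q = L XOR H = H
n4 = n1 AND s = H AND H = H
n5 = n4 OR r = H OR L = H
n7 = NOT n4 = NOT H = L
n9 = NOT n4 = NOT H = L
n12 = n7 OR n9 OR q = L OR L OR H = H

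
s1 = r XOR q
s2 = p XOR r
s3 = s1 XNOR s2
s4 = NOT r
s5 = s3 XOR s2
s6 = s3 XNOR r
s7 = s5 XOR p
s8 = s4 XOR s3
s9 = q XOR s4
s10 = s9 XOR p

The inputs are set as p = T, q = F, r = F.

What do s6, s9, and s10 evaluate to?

s1 = r XOR q = F XOR F = F
s2 = p XOR r = T XOR F = T
s3 = s1 XNOR s2 = F XNOR T = F
s4 = NOT r = NOT F = T
s6 = s3 XNOR r = F XNOR F = T
s9 = q XOR s4 = F XOR T = T
s10 = s9 XOR p = T XOR T = F

s6 = T, s9 = T, s10 = F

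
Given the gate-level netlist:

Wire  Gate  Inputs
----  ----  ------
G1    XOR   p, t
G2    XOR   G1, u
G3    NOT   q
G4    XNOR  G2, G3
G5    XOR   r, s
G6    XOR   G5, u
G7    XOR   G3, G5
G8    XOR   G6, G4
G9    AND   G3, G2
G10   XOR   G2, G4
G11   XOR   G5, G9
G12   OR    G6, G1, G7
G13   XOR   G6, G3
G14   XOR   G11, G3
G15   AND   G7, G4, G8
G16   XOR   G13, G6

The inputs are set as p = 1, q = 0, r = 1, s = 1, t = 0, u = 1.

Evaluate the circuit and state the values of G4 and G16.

G4 = 0, G16 = 1

G1 = p XOR t = 1 XOR 0 = 1
G2 = G1 XOR u = 1 XOR 1 = 0
G3 = NOT q = NOT 0 = 1
G4 = G2 XNOR G3 = 0 XNOR 1 = 0
G5 = r XOR s = 1 XOR 1 = 0
G6 = G5 XOR u = 0 XOR 1 = 1
G13 = G6 XOR G3 = 1 XOR 1 = 0
G16 = G13 XOR G6 = 0 XOR 1 = 1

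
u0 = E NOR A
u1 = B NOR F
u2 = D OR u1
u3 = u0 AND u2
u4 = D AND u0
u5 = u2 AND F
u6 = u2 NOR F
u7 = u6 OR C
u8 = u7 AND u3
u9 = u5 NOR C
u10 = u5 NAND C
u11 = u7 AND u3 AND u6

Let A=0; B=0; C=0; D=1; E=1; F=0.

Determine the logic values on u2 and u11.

u2 = 1, u11 = 0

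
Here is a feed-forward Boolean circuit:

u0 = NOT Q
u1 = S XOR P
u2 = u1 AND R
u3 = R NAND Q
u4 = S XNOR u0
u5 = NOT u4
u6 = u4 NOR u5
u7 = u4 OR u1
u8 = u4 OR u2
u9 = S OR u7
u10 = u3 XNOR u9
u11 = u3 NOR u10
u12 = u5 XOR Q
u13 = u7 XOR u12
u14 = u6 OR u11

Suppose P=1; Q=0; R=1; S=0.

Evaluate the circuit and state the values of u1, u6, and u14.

u1 = 1; u6 = 0; u14 = 0

u0 = NOT Q = NOT 0 = 1
u1 = S XOR P = 0 XOR 1 = 1
u3 = R NAND Q = 1 NAND 0 = 1
u4 = S XNOR u0 = 0 XNOR 1 = 0
u5 = NOT u4 = NOT 0 = 1
u6 = u4 NOR u5 = 0 NOR 1 = 0
u7 = u4 OR u1 = 0 OR 1 = 1
u9 = S OR u7 = 0 OR 1 = 1
u10 = u3 XNOR u9 = 1 XNOR 1 = 1
u11 = u3 NOR u10 = 1 NOR 1 = 0
u14 = u6 OR u11 = 0 OR 0 = 0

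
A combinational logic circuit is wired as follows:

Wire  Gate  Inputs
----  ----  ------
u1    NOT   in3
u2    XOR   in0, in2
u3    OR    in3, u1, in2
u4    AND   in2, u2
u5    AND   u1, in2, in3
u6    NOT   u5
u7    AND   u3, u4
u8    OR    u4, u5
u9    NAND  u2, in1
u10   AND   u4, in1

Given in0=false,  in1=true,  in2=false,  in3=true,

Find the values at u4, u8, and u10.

u4 = false  u8 = false  u10 = false

u1 = NOT in3 = NOT true = false
u2 = in0 XOR in2 = false XOR false = false
u4 = in2 AND u2 = false AND false = false
u5 = u1 AND in2 AND in3 = false AND false AND true = false
u8 = u4 OR u5 = false OR false = false
u10 = u4 AND in1 = false AND true = false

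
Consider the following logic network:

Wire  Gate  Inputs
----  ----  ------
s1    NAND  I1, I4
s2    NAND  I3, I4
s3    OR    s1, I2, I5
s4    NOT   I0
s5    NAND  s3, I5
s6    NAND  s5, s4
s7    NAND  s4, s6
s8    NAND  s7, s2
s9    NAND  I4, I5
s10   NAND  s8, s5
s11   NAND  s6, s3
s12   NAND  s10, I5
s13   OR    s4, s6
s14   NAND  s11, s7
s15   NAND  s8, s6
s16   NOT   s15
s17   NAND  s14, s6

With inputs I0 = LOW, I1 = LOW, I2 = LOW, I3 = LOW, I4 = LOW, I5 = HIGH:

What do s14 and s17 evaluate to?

s1 = I1 NAND I4 = LOW NAND LOW = HIGH
s3 = s1 OR I2 OR I5 = HIGH OR LOW OR HIGH = HIGH
s4 = NOT I0 = NOT LOW = HIGH
s5 = s3 NAND I5 = HIGH NAND HIGH = LOW
s6 = s5 NAND s4 = LOW NAND HIGH = HIGH
s7 = s4 NAND s6 = HIGH NAND HIGH = LOW
s11 = s6 NAND s3 = HIGH NAND HIGH = LOW
s14 = s11 NAND s7 = LOW NAND LOW = HIGH
s17 = s14 NAND s6 = HIGH NAND HIGH = LOW

s14 = HIGH; s17 = LOW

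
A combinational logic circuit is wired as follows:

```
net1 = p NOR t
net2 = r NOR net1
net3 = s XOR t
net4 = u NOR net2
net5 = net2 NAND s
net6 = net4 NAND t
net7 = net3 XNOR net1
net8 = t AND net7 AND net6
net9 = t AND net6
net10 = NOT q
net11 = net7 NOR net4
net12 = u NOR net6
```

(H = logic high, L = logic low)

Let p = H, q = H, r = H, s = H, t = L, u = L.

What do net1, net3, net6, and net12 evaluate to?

net1 = p NOR t = H NOR L = L
net2 = r NOR net1 = H NOR L = L
net3 = s XOR t = H XOR L = H
net4 = u NOR net2 = L NOR L = H
net6 = net4 NAND t = H NAND L = H
net12 = u NOR net6 = L NOR H = L

net1 = L  net3 = H  net6 = H  net12 = L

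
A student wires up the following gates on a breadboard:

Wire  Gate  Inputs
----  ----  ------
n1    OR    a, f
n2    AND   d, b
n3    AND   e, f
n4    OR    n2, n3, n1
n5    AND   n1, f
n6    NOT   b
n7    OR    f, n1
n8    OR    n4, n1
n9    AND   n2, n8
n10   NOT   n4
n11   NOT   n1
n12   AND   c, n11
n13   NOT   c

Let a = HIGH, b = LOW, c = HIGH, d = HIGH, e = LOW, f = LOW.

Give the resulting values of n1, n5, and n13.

n1 = HIGH  n5 = LOW  n13 = LOW

n1 = a OR f = HIGH OR LOW = HIGH
n5 = n1 AND f = HIGH AND LOW = LOW
n13 = NOT c = NOT HIGH = LOW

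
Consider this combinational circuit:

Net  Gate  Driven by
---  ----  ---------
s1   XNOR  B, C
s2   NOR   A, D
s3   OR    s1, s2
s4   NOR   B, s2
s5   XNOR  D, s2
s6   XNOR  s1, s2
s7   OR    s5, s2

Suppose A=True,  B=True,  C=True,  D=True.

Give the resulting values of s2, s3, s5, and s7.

s1 = B XNOR C = True XNOR True = True
s2 = A NOR D = True NOR True = False
s3 = s1 OR s2 = True OR False = True
s5 = D XNOR s2 = True XNOR False = False
s7 = s5 OR s2 = False OR False = False

s2 = False, s3 = True, s5 = False, s7 = False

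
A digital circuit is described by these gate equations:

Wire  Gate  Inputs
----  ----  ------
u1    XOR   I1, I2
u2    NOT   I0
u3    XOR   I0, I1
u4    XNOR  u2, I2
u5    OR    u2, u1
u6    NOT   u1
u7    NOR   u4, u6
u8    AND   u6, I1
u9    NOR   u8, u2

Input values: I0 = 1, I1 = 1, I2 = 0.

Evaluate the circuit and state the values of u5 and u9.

u5 = 1  u9 = 1

u1 = I1 XOR I2 = 1 XOR 0 = 1
u2 = NOT I0 = NOT 1 = 0
u5 = u2 OR u1 = 0 OR 1 = 1
u6 = NOT u1 = NOT 1 = 0
u8 = u6 AND I1 = 0 AND 1 = 0
u9 = u8 NOR u2 = 0 NOR 0 = 1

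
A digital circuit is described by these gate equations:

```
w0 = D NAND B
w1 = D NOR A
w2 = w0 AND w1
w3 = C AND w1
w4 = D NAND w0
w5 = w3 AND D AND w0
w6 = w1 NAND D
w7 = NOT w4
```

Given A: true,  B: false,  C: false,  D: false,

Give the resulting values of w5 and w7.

w5 = false, w7 = false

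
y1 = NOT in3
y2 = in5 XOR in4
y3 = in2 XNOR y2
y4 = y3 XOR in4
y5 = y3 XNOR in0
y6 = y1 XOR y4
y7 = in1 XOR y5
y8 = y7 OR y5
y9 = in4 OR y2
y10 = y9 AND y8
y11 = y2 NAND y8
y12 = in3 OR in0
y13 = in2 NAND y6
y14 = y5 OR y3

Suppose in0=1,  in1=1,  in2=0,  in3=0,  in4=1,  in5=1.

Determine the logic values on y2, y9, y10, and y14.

y2 = 0, y9 = 1, y10 = 1, y14 = 1

y2 = in5 XOR in4 = 1 XOR 1 = 0
y3 = in2 XNOR y2 = 0 XNOR 0 = 1
y5 = y3 XNOR in0 = 1 XNOR 1 = 1
y7 = in1 XOR y5 = 1 XOR 1 = 0
y8 = y7 OR y5 = 0 OR 1 = 1
y9 = in4 OR y2 = 1 OR 0 = 1
y10 = y9 AND y8 = 1 AND 1 = 1
y14 = y5 OR y3 = 1 OR 1 = 1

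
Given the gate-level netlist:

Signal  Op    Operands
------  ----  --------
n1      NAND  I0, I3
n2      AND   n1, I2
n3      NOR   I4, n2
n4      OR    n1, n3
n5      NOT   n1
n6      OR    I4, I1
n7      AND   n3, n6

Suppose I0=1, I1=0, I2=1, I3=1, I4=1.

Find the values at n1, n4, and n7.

n1 = I0 NAND I3 = 1 NAND 1 = 0
n2 = n1 AND I2 = 0 AND 1 = 0
n3 = I4 NOR n2 = 1 NOR 0 = 0
n4 = n1 OR n3 = 0 OR 0 = 0
n6 = I4 OR I1 = 1 OR 0 = 1
n7 = n3 AND n6 = 0 AND 1 = 0

n1 = 0; n4 = 0; n7 = 0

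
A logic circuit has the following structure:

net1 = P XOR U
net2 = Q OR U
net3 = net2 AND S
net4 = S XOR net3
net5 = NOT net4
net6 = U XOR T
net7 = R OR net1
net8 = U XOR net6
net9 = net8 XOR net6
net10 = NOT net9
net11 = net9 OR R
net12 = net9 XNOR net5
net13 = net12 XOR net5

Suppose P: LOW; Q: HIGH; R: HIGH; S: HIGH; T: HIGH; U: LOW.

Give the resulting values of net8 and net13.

net8 = HIGH; net13 = HIGH

net2 = Q OR U = HIGH OR LOW = HIGH
net3 = net2 AND S = HIGH AND HIGH = HIGH
net4 = S XOR net3 = HIGH XOR HIGH = LOW
net5 = NOT net4 = NOT LOW = HIGH
net6 = U XOR T = LOW XOR HIGH = HIGH
net8 = U XOR net6 = LOW XOR HIGH = HIGH
net9 = net8 XOR net6 = HIGH XOR HIGH = LOW
net12 = net9 XNOR net5 = LOW XNOR HIGH = LOW
net13 = net12 XOR net5 = LOW XOR HIGH = HIGH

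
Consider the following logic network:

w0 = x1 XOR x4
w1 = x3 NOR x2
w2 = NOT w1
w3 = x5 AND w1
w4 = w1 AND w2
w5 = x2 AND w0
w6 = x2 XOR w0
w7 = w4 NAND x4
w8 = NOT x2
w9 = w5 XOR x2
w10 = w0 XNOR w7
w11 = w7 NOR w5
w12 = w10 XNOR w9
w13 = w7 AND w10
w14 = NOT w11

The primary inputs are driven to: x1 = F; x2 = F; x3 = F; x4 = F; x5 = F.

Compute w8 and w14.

w8 = T  w14 = T

w0 = x1 XOR x4 = F XOR F = F
w1 = x3 NOR x2 = F NOR F = T
w2 = NOT w1 = NOT T = F
w4 = w1 AND w2 = T AND F = F
w5 = x2 AND w0 = F AND F = F
w7 = w4 NAND x4 = F NAND F = T
w8 = NOT x2 = NOT F = T
w11 = w7 NOR w5 = T NOR F = F
w14 = NOT w11 = NOT F = T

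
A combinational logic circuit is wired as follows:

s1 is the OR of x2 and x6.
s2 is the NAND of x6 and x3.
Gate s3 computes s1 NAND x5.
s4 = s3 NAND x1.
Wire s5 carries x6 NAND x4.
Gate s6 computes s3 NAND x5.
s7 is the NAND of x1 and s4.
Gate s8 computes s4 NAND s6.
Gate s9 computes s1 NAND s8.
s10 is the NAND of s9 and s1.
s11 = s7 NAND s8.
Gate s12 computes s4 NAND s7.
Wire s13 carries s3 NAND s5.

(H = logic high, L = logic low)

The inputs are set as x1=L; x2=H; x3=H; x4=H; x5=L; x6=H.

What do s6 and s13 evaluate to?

s6 = H, s13 = H

s1 = x2 OR x6 = H OR H = H
s3 = s1 NAND x5 = H NAND L = H
s5 = x6 NAND x4 = H NAND H = L
s6 = s3 NAND x5 = H NAND L = H
s13 = s3 NAND s5 = H NAND L = H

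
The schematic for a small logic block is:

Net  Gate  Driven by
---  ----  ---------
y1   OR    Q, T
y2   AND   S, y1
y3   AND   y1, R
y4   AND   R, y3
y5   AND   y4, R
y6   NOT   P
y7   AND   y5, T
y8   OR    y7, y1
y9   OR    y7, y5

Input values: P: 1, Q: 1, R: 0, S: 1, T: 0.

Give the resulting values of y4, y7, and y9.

y4 = 0, y7 = 0, y9 = 0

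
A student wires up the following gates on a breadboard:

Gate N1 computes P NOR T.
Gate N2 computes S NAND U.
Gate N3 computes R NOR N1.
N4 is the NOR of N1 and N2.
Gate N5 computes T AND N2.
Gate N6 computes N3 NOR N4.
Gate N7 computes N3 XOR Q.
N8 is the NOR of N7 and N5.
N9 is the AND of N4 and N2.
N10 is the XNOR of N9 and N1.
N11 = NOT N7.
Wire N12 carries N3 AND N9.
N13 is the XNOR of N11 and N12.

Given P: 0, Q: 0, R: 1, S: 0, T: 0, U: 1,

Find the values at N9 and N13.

N9 = 0, N13 = 0

N1 = P NOR T = 0 NOR 0 = 1
N2 = S NAND U = 0 NAND 1 = 1
N3 = R NOR N1 = 1 NOR 1 = 0
N4 = N1 NOR N2 = 1 NOR 1 = 0
N7 = N3 XOR Q = 0 XOR 0 = 0
N9 = N4 AND N2 = 0 AND 1 = 0
N11 = NOT N7 = NOT 0 = 1
N12 = N3 AND N9 = 0 AND 0 = 0
N13 = N11 XNOR N12 = 1 XNOR 0 = 0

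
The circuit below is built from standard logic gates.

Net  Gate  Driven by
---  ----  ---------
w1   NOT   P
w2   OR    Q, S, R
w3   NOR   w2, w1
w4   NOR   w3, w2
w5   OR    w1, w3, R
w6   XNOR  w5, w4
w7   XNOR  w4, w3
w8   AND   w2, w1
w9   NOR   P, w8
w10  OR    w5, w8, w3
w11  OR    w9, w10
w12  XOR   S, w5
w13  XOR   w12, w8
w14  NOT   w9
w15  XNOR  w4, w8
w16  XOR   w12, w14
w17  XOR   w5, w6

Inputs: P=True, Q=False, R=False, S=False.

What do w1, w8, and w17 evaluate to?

w1 = False  w8 = False  w17 = True

w1 = NOT P = NOT True = False
w2 = Q OR S OR R = False OR False OR False = False
w3 = w2 NOR w1 = False NOR False = True
w4 = w3 NOR w2 = True NOR False = False
w5 = w1 OR w3 OR R = False OR True OR False = True
w6 = w5 XNOR w4 = True XNOR False = False
w8 = w2 AND w1 = False AND False = False
w17 = w5 XOR w6 = True XOR False = True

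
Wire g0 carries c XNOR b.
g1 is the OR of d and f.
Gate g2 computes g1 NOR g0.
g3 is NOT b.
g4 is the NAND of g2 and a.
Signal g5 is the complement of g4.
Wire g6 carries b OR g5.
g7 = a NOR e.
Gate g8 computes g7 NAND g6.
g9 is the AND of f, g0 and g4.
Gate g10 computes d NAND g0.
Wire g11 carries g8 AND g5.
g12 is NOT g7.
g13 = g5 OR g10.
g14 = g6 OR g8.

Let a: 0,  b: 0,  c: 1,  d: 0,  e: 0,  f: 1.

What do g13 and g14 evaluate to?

g13 = 1, g14 = 1

g0 = c XNOR b = 1 XNOR 0 = 0
g1 = d OR f = 0 OR 1 = 1
g2 = g1 NOR g0 = 1 NOR 0 = 0
g4 = g2 NAND a = 0 NAND 0 = 1
g5 = NOT g4 = NOT 1 = 0
g6 = b OR g5 = 0 OR 0 = 0
g7 = a NOR e = 0 NOR 0 = 1
g8 = g7 NAND g6 = 1 NAND 0 = 1
g10 = d NAND g0 = 0 NAND 0 = 1
g13 = g5 OR g10 = 0 OR 1 = 1
g14 = g6 OR g8 = 0 OR 1 = 1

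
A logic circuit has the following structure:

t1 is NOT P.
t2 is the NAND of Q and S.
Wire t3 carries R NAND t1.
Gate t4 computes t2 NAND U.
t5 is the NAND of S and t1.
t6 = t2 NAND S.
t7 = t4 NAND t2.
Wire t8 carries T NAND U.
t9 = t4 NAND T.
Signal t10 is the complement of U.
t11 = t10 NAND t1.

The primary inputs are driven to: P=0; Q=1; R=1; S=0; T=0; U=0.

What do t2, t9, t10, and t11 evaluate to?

t2 = 1; t9 = 1; t10 = 1; t11 = 0

t1 = NOT P = NOT 0 = 1
t2 = Q NAND S = 1 NAND 0 = 1
t4 = t2 NAND U = 1 NAND 0 = 1
t9 = t4 NAND T = 1 NAND 0 = 1
t10 = NOT U = NOT 0 = 1
t11 = t10 NAND t1 = 1 NAND 1 = 0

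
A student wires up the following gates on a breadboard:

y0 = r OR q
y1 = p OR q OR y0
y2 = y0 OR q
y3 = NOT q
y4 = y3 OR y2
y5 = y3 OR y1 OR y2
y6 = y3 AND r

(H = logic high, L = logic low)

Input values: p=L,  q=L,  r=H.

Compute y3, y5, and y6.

y3 = H; y5 = H; y6 = H

y0 = r OR q = H OR L = H
y1 = p OR q OR y0 = L OR L OR H = H
y2 = y0 OR q = H OR L = H
y3 = NOT q = NOT L = H
y5 = y3 OR y1 OR y2 = H OR H OR H = H
y6 = y3 AND r = H AND H = H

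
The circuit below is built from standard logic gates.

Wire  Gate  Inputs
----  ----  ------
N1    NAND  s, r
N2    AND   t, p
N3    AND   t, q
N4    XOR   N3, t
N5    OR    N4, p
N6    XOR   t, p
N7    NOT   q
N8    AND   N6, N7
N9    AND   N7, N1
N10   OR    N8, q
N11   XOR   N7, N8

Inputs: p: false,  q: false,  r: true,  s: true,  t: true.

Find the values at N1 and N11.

N1 = false; N11 = false

N1 = s NAND r = true NAND true = false
N6 = t XOR p = true XOR false = true
N7 = NOT q = NOT false = true
N8 = N6 AND N7 = true AND true = true
N11 = N7 XOR N8 = true XOR true = false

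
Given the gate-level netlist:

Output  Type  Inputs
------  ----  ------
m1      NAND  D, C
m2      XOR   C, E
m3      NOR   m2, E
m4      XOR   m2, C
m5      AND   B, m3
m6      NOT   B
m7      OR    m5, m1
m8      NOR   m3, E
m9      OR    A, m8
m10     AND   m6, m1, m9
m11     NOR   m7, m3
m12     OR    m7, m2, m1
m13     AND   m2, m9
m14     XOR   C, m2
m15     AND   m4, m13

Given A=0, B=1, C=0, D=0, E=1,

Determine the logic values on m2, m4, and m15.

m2 = 1, m4 = 1, m15 = 0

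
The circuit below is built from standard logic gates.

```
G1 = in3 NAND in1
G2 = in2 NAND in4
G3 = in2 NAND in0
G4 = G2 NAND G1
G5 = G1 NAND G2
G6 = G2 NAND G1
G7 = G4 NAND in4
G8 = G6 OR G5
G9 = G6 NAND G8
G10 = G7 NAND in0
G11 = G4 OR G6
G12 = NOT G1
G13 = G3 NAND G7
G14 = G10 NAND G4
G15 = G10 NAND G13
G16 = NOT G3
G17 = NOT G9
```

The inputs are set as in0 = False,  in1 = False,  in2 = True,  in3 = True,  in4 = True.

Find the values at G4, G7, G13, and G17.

G4 = True; G7 = False; G13 = True; G17 = True

G1 = in3 NAND in1 = True NAND False = True
G2 = in2 NAND in4 = True NAND True = False
G3 = in2 NAND in0 = True NAND False = True
G4 = G2 NAND G1 = False NAND True = True
G5 = G1 NAND G2 = True NAND False = True
G6 = G2 NAND G1 = False NAND True = True
G7 = G4 NAND in4 = True NAND True = False
G8 = G6 OR G5 = True OR True = True
G9 = G6 NAND G8 = True NAND True = False
G13 = G3 NAND G7 = True NAND False = True
G17 = NOT G9 = NOT False = True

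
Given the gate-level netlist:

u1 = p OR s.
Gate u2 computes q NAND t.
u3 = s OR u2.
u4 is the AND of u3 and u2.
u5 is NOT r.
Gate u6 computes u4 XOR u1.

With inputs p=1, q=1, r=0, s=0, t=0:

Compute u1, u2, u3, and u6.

u1 = 1, u2 = 1, u3 = 1, u6 = 0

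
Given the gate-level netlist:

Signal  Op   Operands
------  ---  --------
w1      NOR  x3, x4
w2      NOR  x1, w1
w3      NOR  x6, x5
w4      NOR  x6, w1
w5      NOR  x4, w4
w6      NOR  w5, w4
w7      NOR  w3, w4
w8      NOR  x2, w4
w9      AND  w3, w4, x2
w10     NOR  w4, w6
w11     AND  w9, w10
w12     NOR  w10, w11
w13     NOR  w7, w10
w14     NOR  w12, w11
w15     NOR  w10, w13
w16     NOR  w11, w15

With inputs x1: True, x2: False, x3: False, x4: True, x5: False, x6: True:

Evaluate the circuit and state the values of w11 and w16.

w1 = x3 NOR x4 = False NOR True = False
w3 = x6 NOR x5 = True NOR False = False
w4 = x6 NOR w1 = True NOR False = False
w5 = x4 NOR w4 = True NOR False = False
w6 = w5 NOR w4 = False NOR False = True
w7 = w3 NOR w4 = False NOR False = True
w9 = w3 AND w4 AND x2 = False AND False AND False = False
w10 = w4 NOR w6 = False NOR True = False
w11 = w9 AND w10 = False AND False = False
w13 = w7 NOR w10 = True NOR False = False
w15 = w10 NOR w13 = False NOR False = True
w16 = w11 NOR w15 = False NOR True = False

w11 = False, w16 = False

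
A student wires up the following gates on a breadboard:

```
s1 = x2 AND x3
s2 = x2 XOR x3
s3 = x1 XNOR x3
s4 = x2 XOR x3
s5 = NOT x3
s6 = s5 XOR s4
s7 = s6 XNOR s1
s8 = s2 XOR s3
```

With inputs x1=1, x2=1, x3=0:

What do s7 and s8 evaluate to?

s7 = 1  s8 = 1

s1 = x2 AND x3 = 1 AND 0 = 0
s2 = x2 XOR x3 = 1 XOR 0 = 1
s3 = x1 XNOR x3 = 1 XNOR 0 = 0
s4 = x2 XOR x3 = 1 XOR 0 = 1
s5 = NOT x3 = NOT 0 = 1
s6 = s5 XOR s4 = 1 XOR 1 = 0
s7 = s6 XNOR s1 = 0 XNOR 0 = 1
s8 = s2 XOR s3 = 1 XOR 0 = 1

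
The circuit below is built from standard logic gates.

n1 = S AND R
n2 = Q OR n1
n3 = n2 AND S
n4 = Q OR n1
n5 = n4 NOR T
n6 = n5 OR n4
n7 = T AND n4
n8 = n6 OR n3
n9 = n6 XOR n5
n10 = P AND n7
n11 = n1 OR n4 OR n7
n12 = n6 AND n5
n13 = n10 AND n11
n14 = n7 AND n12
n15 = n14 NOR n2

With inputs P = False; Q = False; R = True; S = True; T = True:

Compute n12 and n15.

n12 = False, n15 = False

n1 = S AND R = True AND True = True
n2 = Q OR n1 = False OR True = True
n4 = Q OR n1 = False OR True = True
n5 = n4 NOR T = True NOR True = False
n6 = n5 OR n4 = False OR True = True
n7 = T AND n4 = True AND True = True
n12 = n6 AND n5 = True AND False = False
n14 = n7 AND n12 = True AND False = False
n15 = n14 NOR n2 = False NOR True = False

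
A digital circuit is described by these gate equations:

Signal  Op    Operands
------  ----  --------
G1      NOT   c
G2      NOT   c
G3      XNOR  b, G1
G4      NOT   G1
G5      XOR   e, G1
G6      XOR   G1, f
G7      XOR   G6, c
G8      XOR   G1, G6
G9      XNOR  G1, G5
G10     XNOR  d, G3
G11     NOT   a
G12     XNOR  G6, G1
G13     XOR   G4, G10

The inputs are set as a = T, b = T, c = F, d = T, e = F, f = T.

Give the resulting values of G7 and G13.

G7 = F, G13 = T

G1 = NOT c = NOT F = T
G3 = b XNOR G1 = T XNOR T = T
G4 = NOT G1 = NOT T = F
G6 = G1 XOR f = T XOR T = F
G7 = G6 XOR c = F XOR F = F
G10 = d XNOR G3 = T XNOR T = T
G13 = G4 XOR G10 = F XOR T = T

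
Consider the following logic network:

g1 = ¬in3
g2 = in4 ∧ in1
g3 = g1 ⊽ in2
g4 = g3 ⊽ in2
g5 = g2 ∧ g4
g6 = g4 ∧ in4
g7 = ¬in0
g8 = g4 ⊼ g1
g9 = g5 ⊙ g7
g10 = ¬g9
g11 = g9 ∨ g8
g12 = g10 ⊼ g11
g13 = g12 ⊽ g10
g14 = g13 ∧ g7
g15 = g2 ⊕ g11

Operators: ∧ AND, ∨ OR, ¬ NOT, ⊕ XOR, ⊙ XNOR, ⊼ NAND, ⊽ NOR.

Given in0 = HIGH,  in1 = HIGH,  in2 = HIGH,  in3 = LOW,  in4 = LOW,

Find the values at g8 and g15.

g8 = HIGH  g15 = HIGH

g1 = NOT in3 = NOT LOW = HIGH
g2 = in4 AND in1 = LOW AND HIGH = LOW
g3 = g1 NOR in2 = HIGH NOR HIGH = LOW
g4 = g3 NOR in2 = LOW NOR HIGH = LOW
g5 = g2 AND g4 = LOW AND LOW = LOW
g7 = NOT in0 = NOT HIGH = LOW
g8 = g4 NAND g1 = LOW NAND HIGH = HIGH
g9 = g5 XNOR g7 = LOW XNOR LOW = HIGH
g11 = g9 OR g8 = HIGH OR HIGH = HIGH
g15 = g2 XOR g11 = LOW XOR HIGH = HIGH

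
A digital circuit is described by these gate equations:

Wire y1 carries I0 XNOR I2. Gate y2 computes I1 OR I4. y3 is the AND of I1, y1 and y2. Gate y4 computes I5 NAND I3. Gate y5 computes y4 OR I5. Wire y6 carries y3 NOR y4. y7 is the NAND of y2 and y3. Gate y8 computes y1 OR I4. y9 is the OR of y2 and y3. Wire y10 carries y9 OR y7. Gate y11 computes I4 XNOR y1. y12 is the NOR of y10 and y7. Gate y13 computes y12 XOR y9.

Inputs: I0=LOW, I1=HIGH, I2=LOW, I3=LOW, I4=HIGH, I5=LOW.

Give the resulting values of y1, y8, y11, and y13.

y1 = HIGH; y8 = HIGH; y11 = HIGH; y13 = HIGH

y1 = I0 XNOR I2 = LOW XNOR LOW = HIGH
y2 = I1 OR I4 = HIGH OR HIGH = HIGH
y3 = I1 AND y1 AND y2 = HIGH AND HIGH AND HIGH = HIGH
y7 = y2 NAND y3 = HIGH NAND HIGH = LOW
y8 = y1 OR I4 = HIGH OR HIGH = HIGH
y9 = y2 OR y3 = HIGH OR HIGH = HIGH
y10 = y9 OR y7 = HIGH OR LOW = HIGH
y11 = I4 XNOR y1 = HIGH XNOR HIGH = HIGH
y12 = y10 NOR y7 = HIGH NOR LOW = LOW
y13 = y12 XOR y9 = LOW XOR HIGH = HIGH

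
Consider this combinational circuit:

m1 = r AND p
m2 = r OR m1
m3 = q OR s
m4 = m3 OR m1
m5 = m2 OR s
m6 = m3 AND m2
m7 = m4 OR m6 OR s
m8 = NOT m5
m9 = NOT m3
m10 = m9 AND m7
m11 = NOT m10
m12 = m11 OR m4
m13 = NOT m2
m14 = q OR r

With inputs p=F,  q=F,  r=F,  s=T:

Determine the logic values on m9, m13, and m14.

m1 = r AND p = F AND F = F
m2 = r OR m1 = F OR F = F
m3 = q OR s = F OR T = T
m9 = NOT m3 = NOT T = F
m13 = NOT m2 = NOT F = T
m14 = q OR r = F OR F = F

m9 = F, m13 = T, m14 = F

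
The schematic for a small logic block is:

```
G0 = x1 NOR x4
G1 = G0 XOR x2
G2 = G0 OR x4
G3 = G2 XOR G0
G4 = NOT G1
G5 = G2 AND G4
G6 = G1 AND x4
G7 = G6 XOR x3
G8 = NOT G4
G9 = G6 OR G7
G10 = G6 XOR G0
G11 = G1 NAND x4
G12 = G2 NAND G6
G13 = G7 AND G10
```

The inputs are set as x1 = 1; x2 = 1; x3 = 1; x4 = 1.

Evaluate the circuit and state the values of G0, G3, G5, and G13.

G0 = 0; G3 = 1; G5 = 0; G13 = 0

G0 = x1 NOR x4 = 1 NOR 1 = 0
G1 = G0 XOR x2 = 0 XOR 1 = 1
G2 = G0 OR x4 = 0 OR 1 = 1
G3 = G2 XOR G0 = 1 XOR 0 = 1
G4 = NOT G1 = NOT 1 = 0
G5 = G2 AND G4 = 1 AND 0 = 0
G6 = G1 AND x4 = 1 AND 1 = 1
G7 = G6 XOR x3 = 1 XOR 1 = 0
G10 = G6 XOR G0 = 1 XOR 0 = 1
G13 = G7 AND G10 = 0 AND 1 = 0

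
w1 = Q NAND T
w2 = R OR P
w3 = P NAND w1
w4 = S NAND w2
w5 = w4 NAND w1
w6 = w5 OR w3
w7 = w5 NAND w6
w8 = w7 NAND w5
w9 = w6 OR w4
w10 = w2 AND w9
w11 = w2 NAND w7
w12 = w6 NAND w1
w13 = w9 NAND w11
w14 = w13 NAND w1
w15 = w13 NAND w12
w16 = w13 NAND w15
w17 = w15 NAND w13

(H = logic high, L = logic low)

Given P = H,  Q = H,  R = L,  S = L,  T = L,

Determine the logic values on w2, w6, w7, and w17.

w1 = Q NAND T = H NAND L = H
w2 = R OR P = L OR H = H
w3 = P NAND w1 = H NAND H = L
w4 = S NAND w2 = L NAND H = H
w5 = w4 NAND w1 = H NAND H = L
w6 = w5 OR w3 = L OR L = L
w7 = w5 NAND w6 = L NAND L = H
w9 = w6 OR w4 = L OR H = H
w11 = w2 NAND w7 = H NAND H = L
w12 = w6 NAND w1 = L NAND H = H
w13 = w9 NAND w11 = H NAND L = H
w15 = w13 NAND w12 = H NAND H = L
w17 = w15 NAND w13 = L NAND H = H

w2 = H, w6 = L, w7 = H, w17 = H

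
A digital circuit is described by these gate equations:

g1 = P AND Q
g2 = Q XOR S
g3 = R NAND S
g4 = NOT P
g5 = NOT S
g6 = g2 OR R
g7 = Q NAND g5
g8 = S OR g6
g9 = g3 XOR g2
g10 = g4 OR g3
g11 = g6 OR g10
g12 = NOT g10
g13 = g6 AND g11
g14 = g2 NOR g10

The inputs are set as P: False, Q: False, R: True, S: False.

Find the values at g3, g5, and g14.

g3 = True  g5 = True  g14 = False

g2 = Q XOR S = False XOR False = False
g3 = R NAND S = True NAND False = True
g4 = NOT P = NOT False = True
g5 = NOT S = NOT False = True
g10 = g4 OR g3 = True OR True = True
g14 = g2 NOR g10 = False NOR True = False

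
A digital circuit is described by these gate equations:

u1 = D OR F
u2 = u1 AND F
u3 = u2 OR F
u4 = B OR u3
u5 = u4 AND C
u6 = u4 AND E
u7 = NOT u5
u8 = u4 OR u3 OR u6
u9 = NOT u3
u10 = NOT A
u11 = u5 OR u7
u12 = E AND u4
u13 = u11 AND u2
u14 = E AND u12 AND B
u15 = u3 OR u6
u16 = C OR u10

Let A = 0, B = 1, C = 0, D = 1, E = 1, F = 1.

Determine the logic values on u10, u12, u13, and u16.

u1 = D OR F = 1 OR 1 = 1
u2 = u1 AND F = 1 AND 1 = 1
u3 = u2 OR F = 1 OR 1 = 1
u4 = B OR u3 = 1 OR 1 = 1
u5 = u4 AND C = 1 AND 0 = 0
u7 = NOT u5 = NOT 0 = 1
u10 = NOT A = NOT 0 = 1
u11 = u5 OR u7 = 0 OR 1 = 1
u12 = E AND u4 = 1 AND 1 = 1
u13 = u11 AND u2 = 1 AND 1 = 1
u16 = C OR u10 = 0 OR 1 = 1

u10 = 1, u12 = 1, u13 = 1, u16 = 1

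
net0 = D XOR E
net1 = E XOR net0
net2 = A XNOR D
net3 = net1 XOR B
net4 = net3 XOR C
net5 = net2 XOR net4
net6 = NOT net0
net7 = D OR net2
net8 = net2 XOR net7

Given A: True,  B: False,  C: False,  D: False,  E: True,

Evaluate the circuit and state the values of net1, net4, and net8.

net0 = D XOR E = False XOR True = True
net1 = E XOR net0 = True XOR True = False
net2 = A XNOR D = True XNOR False = False
net3 = net1 XOR B = False XOR False = False
net4 = net3 XOR C = False XOR False = False
net7 = D OR net2 = False OR False = False
net8 = net2 XOR net7 = False XOR False = False

net1 = False, net4 = False, net8 = False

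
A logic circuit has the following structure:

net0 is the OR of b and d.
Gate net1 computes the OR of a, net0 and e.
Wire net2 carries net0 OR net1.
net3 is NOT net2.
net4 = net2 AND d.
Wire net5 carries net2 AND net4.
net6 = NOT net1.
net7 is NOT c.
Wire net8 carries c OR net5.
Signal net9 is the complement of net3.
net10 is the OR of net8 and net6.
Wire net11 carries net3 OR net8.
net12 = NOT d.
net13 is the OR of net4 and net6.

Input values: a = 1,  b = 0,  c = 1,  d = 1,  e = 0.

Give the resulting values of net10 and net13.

net0 = b OR d = 0 OR 1 = 1
net1 = a OR net0 OR e = 1 OR 1 OR 0 = 1
net2 = net0 OR net1 = 1 OR 1 = 1
net4 = net2 AND d = 1 AND 1 = 1
net5 = net2 AND net4 = 1 AND 1 = 1
net6 = NOT net1 = NOT 1 = 0
net8 = c OR net5 = 1 OR 1 = 1
net10 = net8 OR net6 = 1 OR 0 = 1
net13 = net4 OR net6 = 1 OR 0 = 1

net10 = 1, net13 = 1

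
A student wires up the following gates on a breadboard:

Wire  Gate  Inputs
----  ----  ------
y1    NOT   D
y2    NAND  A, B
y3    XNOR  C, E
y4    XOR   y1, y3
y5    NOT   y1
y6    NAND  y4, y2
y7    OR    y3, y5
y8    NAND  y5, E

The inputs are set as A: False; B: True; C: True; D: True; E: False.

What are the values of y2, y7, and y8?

y1 = NOT D = NOT True = False
y2 = A NAND B = False NAND True = True
y3 = C XNOR E = True XNOR False = False
y5 = NOT y1 = NOT False = True
y7 = y3 OR y5 = False OR True = True
y8 = y5 NAND E = True NAND False = True

y2 = True, y7 = True, y8 = True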